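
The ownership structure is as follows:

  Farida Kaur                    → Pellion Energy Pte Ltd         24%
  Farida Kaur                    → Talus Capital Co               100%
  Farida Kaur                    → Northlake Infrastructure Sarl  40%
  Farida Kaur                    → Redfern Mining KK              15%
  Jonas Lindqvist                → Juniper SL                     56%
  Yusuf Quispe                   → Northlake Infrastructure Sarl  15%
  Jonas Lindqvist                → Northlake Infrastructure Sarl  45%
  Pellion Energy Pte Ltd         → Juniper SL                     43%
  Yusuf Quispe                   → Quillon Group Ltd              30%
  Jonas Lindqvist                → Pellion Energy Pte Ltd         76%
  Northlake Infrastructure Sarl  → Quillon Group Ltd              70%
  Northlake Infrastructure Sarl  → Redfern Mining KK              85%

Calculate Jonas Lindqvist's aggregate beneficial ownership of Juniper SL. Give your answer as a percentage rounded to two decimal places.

Jonas reaches Juniper along 2 paths.
Via Pellion: 76% × 43% = 32.68%.
Direct stake: 56% = 56%.
Total: 32.68% + 56% = 88.68%.

88.68%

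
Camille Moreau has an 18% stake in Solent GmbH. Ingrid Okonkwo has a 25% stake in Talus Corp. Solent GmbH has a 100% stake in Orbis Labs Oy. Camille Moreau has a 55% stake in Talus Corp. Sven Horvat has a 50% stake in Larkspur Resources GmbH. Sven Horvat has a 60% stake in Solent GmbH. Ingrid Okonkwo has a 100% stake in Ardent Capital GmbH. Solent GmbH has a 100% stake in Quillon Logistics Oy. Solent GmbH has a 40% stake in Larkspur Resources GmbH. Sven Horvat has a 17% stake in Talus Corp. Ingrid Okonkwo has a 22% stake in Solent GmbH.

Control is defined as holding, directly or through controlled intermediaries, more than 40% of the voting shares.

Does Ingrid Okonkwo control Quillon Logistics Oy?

No

Ingrid holds 100% of Ardent, so Ingrid controls Ardent.
Neither Ingrid nor any entity Ingrid controls holds any voting interest in Quillon.
So Ingrid does not control Quillon.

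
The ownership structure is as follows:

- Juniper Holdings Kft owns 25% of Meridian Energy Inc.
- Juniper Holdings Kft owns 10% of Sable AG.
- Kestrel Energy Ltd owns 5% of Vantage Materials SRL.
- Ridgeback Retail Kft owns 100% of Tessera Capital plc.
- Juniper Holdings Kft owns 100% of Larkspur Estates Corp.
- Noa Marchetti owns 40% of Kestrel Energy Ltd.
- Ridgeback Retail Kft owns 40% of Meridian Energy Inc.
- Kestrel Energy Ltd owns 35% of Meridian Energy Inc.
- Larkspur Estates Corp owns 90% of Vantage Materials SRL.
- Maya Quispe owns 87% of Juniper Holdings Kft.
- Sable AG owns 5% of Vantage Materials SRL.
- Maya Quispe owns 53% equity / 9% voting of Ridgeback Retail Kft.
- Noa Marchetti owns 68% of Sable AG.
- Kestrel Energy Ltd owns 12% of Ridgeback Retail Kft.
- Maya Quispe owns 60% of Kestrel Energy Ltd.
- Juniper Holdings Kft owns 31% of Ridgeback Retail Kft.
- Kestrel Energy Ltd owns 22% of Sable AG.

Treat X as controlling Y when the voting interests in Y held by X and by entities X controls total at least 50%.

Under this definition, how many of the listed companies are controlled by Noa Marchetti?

1

Noa holds 68% of Sable, so Noa controls Sable.
No other company's threshold is met.
Noa controls 1 company.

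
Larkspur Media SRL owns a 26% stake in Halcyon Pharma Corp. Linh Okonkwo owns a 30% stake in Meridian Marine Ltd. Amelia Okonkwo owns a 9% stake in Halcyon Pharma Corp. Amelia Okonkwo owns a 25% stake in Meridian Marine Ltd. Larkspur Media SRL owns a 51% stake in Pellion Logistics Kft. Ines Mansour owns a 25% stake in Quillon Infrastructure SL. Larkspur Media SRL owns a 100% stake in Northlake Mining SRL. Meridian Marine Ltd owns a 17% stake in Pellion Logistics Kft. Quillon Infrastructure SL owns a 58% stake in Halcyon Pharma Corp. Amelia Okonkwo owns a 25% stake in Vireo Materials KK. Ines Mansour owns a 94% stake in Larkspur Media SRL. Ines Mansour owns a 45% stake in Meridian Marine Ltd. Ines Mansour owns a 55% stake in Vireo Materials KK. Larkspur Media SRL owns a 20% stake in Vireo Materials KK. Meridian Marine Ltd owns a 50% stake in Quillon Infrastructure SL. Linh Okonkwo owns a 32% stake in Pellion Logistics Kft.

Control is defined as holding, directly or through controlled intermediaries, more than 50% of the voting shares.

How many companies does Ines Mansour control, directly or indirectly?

4

Ines holds 94% of Larkspur, so Ines controls Larkspur.
Larkspur holds 100% of Northlake, so Ines controls Northlake.
Larkspur holds 51% of Pellion, so Ines controls Pellion.
Larkspur and Ines together hold 20% + 55% = 75% of Vireo, so Ines controls Vireo.
No other company's threshold is met.
Ines controls 4 companies.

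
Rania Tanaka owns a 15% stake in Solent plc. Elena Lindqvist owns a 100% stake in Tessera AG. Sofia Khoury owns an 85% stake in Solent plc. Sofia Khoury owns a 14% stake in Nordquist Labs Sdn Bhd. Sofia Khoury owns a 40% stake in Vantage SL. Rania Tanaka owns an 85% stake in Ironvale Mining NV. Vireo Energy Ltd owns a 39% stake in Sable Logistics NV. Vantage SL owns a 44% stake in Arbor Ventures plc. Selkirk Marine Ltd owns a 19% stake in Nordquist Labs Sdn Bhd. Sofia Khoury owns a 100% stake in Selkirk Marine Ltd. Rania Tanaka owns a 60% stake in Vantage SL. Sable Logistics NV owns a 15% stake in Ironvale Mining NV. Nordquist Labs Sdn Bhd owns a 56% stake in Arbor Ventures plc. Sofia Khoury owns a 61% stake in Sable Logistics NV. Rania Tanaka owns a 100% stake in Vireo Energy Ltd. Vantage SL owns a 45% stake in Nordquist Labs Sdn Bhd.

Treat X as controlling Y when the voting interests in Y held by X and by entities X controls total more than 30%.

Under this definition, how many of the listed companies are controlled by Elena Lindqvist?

Elena holds 100% of Tessera, so Elena controls Tessera.
No other company's threshold is met.
Elena controls 1 company.

1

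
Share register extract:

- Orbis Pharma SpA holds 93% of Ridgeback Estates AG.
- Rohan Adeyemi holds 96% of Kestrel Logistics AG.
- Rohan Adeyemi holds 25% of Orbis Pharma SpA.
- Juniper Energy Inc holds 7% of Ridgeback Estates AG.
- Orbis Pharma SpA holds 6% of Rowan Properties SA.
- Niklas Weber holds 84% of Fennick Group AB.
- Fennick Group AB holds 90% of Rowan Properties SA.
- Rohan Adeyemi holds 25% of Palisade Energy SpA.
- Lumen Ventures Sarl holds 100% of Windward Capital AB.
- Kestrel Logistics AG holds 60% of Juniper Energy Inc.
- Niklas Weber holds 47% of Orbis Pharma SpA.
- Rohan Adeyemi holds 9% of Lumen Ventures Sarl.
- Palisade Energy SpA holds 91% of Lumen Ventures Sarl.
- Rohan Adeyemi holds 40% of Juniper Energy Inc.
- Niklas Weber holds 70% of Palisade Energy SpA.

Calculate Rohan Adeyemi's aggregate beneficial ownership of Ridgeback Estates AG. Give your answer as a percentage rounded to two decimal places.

30.08%

Rohan reaches Ridgeback along 3 paths.
Via Orbis: 25% × 93% = 23.25%.
Via Kestrel → Juniper: 96% × 60% × 7% = 4.032%.
Via Juniper: 40% × 7% = 2.8%.
Total: 23.25% + 4.032% + 2.8% = 30.082%.
Rounded: 30.08%.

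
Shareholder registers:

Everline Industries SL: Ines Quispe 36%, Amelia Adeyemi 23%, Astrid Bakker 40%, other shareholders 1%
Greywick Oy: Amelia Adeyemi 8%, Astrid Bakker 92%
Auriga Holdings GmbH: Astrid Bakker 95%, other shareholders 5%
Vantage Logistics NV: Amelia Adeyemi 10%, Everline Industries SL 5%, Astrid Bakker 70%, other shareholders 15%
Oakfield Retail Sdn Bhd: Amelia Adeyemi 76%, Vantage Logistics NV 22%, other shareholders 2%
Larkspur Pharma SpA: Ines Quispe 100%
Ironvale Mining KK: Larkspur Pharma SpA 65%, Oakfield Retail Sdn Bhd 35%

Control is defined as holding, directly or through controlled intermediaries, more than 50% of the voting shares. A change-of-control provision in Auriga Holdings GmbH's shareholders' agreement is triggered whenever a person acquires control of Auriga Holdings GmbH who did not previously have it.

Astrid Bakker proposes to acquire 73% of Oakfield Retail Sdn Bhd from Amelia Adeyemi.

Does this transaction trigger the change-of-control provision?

The purchase adds only to Astrid's holdings (Amelia's stake shrinks), so Astrid is the only person who could newly come to control Auriga.
Astrid holds 95% of Auriga, so Astrid controls Auriga.
So Astrid already controls Auriga before the transaction.
After the purchase, Astrid holds 73% of Oakfield directly, and Amelia's stake falls to 3%.
Astrid controlled Auriga already, so this is not a new person acquiring control; every other person's position is unchanged or reduced.
No new person acquires control, so the clause is not triggered.

No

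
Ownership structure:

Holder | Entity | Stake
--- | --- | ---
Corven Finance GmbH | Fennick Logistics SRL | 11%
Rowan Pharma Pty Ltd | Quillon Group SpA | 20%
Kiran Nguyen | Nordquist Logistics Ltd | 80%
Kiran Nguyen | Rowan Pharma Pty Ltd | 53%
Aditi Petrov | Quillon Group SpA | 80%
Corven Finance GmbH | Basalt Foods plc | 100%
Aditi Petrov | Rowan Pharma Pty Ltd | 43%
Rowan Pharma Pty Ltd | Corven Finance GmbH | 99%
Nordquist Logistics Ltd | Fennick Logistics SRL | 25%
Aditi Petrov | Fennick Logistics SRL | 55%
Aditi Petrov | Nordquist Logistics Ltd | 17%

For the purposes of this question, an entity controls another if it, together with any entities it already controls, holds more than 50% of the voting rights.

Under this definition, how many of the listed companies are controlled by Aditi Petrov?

Aditi holds 80% of Quillon, so Aditi controls Quillon.
Aditi holds 55% of Fennick, so Aditi controls Fennick.
No other company's threshold is met.
Aditi controls 2 companies.

2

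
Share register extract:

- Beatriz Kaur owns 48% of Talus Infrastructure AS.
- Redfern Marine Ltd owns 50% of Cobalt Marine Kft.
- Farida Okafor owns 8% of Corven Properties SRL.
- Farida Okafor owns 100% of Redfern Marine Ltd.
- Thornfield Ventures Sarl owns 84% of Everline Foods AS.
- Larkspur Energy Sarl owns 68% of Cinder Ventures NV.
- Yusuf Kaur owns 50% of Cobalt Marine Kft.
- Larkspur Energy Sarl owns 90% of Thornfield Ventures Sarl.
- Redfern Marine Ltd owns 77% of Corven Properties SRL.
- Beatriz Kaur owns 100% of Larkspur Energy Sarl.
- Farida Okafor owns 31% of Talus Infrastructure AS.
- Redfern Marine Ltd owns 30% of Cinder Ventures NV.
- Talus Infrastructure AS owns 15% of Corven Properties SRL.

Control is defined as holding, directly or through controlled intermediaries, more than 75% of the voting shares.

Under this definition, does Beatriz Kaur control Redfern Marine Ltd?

Beatriz holds 100% of Larkspur, so Beatriz controls Larkspur.
Larkspur holds 90% of Thornfield, so Beatriz controls Thornfield.
Thornfield holds 84% of Everline, so Beatriz controls Everline.
Neither Beatriz nor any entity Beatriz controls holds any voting interest in Redfern.
So Beatriz does not control Redfern.

No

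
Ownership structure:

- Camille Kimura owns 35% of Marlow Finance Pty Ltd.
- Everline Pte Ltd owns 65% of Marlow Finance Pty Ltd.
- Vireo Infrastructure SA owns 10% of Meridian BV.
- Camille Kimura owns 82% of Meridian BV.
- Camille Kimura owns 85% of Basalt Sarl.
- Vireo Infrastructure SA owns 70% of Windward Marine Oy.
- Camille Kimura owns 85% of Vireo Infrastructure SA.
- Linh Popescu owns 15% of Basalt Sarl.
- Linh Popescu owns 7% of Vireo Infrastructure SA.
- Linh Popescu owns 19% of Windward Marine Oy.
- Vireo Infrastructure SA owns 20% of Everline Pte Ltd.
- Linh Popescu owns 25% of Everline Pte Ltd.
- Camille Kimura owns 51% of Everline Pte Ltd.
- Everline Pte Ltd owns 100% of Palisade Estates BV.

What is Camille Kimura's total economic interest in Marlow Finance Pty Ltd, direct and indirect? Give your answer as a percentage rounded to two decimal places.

79.20%

Camille reaches Marlow along 3 paths.
Direct stake: 35% = 35%.
Via Vireo → Everline: 85% × 20% × 65% = 11.05%.
Via Everline: 51% × 65% = 33.15%.
Total: 35% + 11.05% + 33.15% = 79.2%.
Rounded: 79.20%.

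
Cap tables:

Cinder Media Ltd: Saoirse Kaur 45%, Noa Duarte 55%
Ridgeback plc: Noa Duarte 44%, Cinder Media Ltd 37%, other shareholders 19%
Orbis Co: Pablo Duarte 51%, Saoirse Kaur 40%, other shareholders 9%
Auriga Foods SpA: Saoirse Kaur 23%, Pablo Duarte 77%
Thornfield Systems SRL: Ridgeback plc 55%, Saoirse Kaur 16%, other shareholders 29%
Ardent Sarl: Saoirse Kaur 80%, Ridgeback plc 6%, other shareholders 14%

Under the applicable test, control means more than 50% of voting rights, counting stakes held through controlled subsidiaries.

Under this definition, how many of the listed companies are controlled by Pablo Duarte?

Pablo holds 51% of Orbis, so Pablo controls Orbis.
Pablo holds 77% of Auriga, so Pablo controls Auriga.
No other company's threshold is met.
Pablo controls 2 companies.

2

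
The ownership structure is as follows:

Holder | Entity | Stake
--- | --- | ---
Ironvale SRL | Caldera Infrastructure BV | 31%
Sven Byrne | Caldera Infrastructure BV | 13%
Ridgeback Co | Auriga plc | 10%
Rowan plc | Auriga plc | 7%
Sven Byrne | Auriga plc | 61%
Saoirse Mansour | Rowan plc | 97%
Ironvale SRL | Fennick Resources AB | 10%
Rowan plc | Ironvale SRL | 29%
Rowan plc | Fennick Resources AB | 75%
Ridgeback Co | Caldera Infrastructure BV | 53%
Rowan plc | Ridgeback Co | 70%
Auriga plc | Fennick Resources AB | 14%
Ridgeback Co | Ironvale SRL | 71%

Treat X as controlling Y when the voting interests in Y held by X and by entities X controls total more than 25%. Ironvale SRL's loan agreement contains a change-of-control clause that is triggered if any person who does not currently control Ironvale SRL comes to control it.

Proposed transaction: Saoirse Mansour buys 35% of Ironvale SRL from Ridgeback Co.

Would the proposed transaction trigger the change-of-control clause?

The purchase adds only to Saoirse's holdings (Ridgeback's stake shrinks), so Saoirse is the only person who could newly come to control Ironvale.
Saoirse holds 97% of Rowan, so Saoirse controls Rowan.
Rowan holds 70% of Ridgeback, so Saoirse controls Ridgeback.
Rowan and Ridgeback together hold 29% + 71% = 100% of Ironvale, so Saoirse controls Ironvale.
So Saoirse already controls Ironvale before the transaction.
After the purchase, Saoirse holds 35% of Ironvale directly, and Ridgeback's stake falls to 36%.
Saoirse controlled Ironvale already, so this is not a new person acquiring control; every other person's position is unchanged or reduced.
No new person acquires control, so the clause is not triggered.

No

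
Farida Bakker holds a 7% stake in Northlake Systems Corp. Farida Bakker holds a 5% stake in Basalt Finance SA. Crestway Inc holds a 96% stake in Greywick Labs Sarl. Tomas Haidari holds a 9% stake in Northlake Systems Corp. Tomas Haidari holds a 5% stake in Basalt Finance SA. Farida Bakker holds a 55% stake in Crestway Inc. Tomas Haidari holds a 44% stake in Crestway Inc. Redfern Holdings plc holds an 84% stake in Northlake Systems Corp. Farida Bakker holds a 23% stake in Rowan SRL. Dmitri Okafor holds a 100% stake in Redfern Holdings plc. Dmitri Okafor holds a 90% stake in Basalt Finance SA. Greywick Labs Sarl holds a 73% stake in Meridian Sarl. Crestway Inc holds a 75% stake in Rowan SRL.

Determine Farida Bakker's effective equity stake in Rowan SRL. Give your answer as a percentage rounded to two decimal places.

Farida reaches Rowan along 2 paths.
Direct stake: 23% = 23%.
Via Crestway: 55% × 75% = 41.25%.
Total: 23% + 41.25% = 64.25%.

64.25%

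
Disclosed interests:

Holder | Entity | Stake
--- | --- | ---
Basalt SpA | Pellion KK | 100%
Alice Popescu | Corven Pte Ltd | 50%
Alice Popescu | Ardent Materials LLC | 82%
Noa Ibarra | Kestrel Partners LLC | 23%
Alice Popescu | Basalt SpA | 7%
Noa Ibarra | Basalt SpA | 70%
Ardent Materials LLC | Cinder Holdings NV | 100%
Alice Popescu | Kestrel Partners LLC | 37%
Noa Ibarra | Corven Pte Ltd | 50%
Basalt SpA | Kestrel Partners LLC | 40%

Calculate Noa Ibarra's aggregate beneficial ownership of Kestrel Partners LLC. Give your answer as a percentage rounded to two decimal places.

51.00%

Noa reaches Kestrel along 2 paths.
Via Basalt: 70% × 40% = 28%.
Direct stake: 23% = 23%.
Total: 28% + 23% = 51%.
Rounded: 51.00%.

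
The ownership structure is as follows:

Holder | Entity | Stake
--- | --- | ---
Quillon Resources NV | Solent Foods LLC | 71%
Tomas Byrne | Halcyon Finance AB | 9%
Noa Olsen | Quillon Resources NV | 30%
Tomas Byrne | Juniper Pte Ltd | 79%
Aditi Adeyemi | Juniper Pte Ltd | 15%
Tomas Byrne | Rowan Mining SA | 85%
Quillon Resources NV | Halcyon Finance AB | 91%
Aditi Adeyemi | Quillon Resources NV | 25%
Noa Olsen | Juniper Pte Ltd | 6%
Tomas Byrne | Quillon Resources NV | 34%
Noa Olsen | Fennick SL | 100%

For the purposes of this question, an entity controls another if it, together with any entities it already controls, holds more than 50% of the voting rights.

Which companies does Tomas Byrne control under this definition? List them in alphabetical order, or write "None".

Juniper Pte Ltd, Rowan Mining SA

Tomas holds 79% of Juniper, so Tomas controls Juniper.
Tomas holds 85% of Rowan, so Tomas controls Rowan.
No other company's threshold is met.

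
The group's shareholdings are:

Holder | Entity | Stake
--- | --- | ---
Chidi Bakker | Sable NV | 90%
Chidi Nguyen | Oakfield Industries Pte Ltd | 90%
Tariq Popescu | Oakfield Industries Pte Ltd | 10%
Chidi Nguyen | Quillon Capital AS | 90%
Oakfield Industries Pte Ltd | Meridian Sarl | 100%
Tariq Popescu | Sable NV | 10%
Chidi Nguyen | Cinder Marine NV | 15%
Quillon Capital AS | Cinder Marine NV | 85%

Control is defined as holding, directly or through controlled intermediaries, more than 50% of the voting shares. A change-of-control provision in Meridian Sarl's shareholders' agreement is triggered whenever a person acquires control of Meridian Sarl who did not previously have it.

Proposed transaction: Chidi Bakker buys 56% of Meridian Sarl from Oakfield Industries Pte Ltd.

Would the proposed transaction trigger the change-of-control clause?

The purchase adds only to Chidi Bakker's holdings (Oakfield's stake shrinks), so Chidi Bakker is the only person who could newly come to control Meridian.
Chidi Bakker holds 90% of Sable, so Chidi Bakker controls Sable.
Neither Chidi Bakker nor any entity Chidi Bakker controls holds any voting interest in Meridian.
So before the transaction, Chidi Bakker does not control Meridian.
After the purchase, Chidi Bakker holds 56% of Meridian directly, and Oakfield's stake falls to 44%.
Chidi Bakker holds 56% of Meridian, so Chidi Bakker controls Meridian.
Chidi Bakker did not control Meridian before and does after, so the clause is triggered.

Yes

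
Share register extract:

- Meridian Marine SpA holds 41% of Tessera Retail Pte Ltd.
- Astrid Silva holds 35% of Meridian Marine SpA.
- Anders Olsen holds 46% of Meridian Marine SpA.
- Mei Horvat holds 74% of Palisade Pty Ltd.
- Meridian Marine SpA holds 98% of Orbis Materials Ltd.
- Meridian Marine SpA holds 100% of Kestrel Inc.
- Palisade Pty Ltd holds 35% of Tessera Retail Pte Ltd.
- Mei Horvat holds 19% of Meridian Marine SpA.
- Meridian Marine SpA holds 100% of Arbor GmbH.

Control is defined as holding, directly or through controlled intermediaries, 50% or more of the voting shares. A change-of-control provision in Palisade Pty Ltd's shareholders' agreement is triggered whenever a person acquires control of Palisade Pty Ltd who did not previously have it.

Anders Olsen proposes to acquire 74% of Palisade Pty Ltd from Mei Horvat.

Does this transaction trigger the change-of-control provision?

Yes

The purchase adds only to Anders's holdings (Mei's stake shrinks), so Anders is the only person who could newly come to control Palisade.
Anders's largest direct stake is 46% in Meridian, which does not meet the threshold, so Anders controls no company.
Neither Anders nor any entity Anders controls holds any voting interest in Palisade.
So before the transaction, Anders does not control Palisade.
After the purchase, Anders holds 74% of Palisade directly, and Mei's stake falls to 0%.
Anders holds 74% of Palisade, so Anders controls Palisade.
Anders did not control Palisade before and does after, so the clause is triggered.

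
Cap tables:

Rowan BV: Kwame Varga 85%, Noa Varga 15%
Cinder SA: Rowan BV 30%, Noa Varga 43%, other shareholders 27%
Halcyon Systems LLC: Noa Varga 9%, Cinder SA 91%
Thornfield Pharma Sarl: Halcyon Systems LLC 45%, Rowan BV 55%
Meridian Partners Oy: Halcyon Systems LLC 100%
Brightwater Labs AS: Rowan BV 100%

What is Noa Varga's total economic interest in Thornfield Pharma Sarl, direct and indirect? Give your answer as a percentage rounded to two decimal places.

31.75%

Noa reaches Thornfield along 4 paths.
Via Halcyon: 9% × 45% = 4.05%.
Via Rowan → Cinder → Halcyon: 15% × 30% × 91% × 45% = 1.84275%.
Via Cinder → Halcyon: 43% × 91% × 45% = 17.6085%.
Via Rowan: 15% × 55% = 8.25%.
Total: 4.05% + 1.84275% + 17.6085% + 8.25% = 31.75125%.
Rounded: 31.75%.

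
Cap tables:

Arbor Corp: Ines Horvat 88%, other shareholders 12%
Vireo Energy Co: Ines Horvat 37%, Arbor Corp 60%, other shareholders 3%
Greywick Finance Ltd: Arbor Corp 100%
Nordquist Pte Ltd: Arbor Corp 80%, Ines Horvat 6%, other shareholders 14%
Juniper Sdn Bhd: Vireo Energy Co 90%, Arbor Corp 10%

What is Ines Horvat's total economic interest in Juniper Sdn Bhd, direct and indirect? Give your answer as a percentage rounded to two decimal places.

89.62%

Ines reaches Juniper along 3 paths.
Via Vireo: 37% × 90% = 33.3%.
Via Arbor → Vireo: 88% × 60% × 90% = 47.52%.
Via Arbor: 88% × 10% = 8.8%.
Total: 33.3% + 47.52% + 8.8% = 89.62%.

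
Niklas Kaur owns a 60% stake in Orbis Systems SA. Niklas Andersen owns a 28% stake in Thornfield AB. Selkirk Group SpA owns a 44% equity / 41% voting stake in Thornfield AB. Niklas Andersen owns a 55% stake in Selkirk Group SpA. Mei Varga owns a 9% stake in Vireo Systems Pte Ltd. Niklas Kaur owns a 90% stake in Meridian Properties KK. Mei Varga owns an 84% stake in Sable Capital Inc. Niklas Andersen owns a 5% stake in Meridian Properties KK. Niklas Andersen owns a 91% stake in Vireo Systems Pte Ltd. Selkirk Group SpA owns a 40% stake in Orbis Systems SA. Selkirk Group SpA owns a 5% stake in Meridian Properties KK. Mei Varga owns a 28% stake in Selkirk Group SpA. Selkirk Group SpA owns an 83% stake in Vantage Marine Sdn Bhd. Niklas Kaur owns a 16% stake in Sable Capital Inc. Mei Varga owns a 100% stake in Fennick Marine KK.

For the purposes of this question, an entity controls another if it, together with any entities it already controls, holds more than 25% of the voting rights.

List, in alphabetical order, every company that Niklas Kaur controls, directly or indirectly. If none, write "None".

Meridian Properties KK, Orbis Systems SA

Niklas Kaur holds 90% of Meridian, so Niklas Kaur controls Meridian.
Niklas Kaur holds 60% of Orbis, so Niklas Kaur controls Orbis.
No other company's threshold is met.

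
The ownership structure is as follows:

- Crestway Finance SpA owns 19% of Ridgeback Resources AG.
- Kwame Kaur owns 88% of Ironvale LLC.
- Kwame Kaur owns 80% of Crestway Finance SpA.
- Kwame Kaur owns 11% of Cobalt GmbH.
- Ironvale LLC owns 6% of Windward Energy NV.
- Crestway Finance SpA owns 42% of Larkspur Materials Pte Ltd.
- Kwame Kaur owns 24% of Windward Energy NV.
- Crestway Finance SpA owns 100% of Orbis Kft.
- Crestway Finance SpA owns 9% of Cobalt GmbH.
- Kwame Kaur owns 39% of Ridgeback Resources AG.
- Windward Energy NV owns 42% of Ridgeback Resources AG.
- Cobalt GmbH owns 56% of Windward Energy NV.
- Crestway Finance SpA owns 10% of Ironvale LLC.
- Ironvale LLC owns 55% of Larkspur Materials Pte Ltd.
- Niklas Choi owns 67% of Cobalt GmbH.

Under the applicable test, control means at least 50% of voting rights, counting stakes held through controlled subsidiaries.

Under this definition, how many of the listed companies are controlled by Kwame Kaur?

5

Kwame holds 80% of Crestway, so Kwame controls Crestway.
Crestway and Kwame together hold 10% + 88% = 98% of Ironvale, so Kwame controls Ironvale.
Crestway holds 100% of Orbis, so Kwame controls Orbis.
Crestway and Ironvale together hold 42% + 55% = 97% of Larkspur, so Kwame controls Larkspur.
Kwame and Crestway together hold 39% + 19% = 58% of Ridgeback, so Kwame controls Ridgeback.
No other company's threshold is met.
Kwame controls 5 companies.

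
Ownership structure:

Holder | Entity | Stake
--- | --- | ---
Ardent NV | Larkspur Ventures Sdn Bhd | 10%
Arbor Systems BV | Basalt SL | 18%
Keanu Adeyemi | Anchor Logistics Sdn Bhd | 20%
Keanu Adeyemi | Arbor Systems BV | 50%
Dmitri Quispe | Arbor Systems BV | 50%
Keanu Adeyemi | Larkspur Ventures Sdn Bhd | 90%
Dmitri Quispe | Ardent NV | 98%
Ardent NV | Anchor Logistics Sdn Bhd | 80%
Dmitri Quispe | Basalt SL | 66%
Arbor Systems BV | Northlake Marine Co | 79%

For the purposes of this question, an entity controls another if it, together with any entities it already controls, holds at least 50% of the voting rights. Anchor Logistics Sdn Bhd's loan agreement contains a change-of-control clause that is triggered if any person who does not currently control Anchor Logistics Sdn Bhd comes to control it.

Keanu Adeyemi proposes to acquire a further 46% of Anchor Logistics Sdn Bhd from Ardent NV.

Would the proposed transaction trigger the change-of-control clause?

Yes

The purchase adds only to Keanu's holdings (Ardent's stake shrinks), so Keanu is the only person who could newly come to control Anchor.
Keanu holds 50% of Arbor, so Keanu controls Arbor.
Keanu holds 90% of Larkspur, so Keanu controls Larkspur.
Arbor holds 79% of Northlake, so Keanu controls Northlake.
In Anchor, Keanu's side holds only 20%, not ≥ 50%.
So before the transaction, Keanu does not control Anchor.
After the purchase, Keanu's direct stake in Anchor rises to 20% + 46% = 66%, and Ardent's stake falls to 34%.
Keanu holds 66% of Anchor, so Keanu controls Anchor.
Keanu did not control Anchor before and does after, so the clause is triggered.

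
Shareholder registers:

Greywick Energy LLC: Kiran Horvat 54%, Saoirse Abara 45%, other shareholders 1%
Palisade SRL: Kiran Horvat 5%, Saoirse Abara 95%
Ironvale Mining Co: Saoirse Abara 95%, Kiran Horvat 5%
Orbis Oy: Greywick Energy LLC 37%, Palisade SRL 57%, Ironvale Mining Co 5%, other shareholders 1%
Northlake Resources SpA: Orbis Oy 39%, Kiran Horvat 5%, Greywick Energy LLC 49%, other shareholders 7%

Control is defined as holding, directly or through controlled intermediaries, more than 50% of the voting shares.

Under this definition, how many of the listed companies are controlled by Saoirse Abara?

3

Saoirse holds 95% of Palisade, so Saoirse controls Palisade.
Saoirse holds 95% of Ironvale, so Saoirse controls Ironvale.
Palisade and Ironvale together hold 57% + 5% = 62% of Orbis, so Saoirse controls Orbis.
No other company's threshold is met.
Saoirse controls 3 companies.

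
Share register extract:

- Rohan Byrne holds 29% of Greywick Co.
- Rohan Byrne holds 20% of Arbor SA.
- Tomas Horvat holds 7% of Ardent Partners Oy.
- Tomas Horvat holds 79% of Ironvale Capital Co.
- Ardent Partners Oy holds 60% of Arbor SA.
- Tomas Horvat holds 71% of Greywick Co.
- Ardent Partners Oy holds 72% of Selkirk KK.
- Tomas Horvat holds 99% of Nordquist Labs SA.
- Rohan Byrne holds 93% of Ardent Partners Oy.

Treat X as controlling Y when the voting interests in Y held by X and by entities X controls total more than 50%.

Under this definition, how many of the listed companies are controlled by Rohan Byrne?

Rohan holds 93% of Ardent, so Rohan controls Ardent.
Rohan and Ardent together hold 20% + 60% = 80% of Arbor, so Rohan controls Arbor.
Ardent holds 72% of Selkirk, so Rohan controls Selkirk.
No other company's threshold is met.
Rohan controls 3 companies.

3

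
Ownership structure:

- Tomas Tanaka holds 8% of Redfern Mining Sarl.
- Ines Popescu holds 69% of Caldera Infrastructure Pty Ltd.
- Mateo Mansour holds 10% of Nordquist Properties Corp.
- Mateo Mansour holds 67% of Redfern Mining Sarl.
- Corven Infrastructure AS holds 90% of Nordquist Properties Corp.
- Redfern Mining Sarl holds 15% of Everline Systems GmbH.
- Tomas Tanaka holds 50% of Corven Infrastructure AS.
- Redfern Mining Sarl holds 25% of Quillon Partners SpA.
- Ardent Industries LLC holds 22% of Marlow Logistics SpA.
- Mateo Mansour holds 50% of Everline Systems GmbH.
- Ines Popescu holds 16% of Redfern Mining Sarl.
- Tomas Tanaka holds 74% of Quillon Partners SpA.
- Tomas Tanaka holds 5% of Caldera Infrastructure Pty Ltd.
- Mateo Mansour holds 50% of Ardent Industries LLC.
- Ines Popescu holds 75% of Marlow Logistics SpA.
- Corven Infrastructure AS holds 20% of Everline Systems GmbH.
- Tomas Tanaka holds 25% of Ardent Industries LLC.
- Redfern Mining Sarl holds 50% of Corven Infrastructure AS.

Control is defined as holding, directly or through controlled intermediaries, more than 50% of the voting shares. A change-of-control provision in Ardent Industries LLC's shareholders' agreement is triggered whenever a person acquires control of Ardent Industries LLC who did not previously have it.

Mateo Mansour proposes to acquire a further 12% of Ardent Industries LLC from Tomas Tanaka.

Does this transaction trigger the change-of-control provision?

The purchase adds only to Mateo's holdings (Tomas's stake shrinks), so Mateo is the only person who could newly come to control Ardent.
Mateo holds 67% of Redfern, so Mateo controls Redfern.
Redfern and Mateo together hold 15% + 50% = 65% of Everline, so Mateo controls Everline.
In Ardent, Mateo's side holds only 50%, not > 50%.
So before the transaction, Mateo does not control Ardent.
After the purchase, Mateo's direct stake in Ardent rises to 50% + 12% = 62%, and Tomas's stake falls to 13%.
Mateo holds 62% of Ardent, so Mateo controls Ardent.
Mateo did not control Ardent before and does after, so the clause is triggered.

Yes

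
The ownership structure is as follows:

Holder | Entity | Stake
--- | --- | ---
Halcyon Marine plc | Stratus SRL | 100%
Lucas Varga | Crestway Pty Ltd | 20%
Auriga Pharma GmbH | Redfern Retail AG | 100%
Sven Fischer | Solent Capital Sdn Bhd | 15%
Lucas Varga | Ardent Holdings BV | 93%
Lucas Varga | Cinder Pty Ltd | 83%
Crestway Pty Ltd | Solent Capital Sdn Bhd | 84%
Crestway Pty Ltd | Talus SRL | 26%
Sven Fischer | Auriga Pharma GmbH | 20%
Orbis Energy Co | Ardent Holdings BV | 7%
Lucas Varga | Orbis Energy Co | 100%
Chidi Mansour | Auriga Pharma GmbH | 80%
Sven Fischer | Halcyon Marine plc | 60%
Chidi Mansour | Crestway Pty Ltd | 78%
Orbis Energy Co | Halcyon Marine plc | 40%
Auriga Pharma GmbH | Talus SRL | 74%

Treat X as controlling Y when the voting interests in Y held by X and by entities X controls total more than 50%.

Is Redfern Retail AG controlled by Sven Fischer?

Sven holds 60% of Halcyon, so Sven controls Halcyon.
Halcyon holds 100% of Stratus, so Sven controls Stratus.
Neither Sven nor any entity Sven controls holds any voting interest in Redfern.
So Sven does not control Redfern.

No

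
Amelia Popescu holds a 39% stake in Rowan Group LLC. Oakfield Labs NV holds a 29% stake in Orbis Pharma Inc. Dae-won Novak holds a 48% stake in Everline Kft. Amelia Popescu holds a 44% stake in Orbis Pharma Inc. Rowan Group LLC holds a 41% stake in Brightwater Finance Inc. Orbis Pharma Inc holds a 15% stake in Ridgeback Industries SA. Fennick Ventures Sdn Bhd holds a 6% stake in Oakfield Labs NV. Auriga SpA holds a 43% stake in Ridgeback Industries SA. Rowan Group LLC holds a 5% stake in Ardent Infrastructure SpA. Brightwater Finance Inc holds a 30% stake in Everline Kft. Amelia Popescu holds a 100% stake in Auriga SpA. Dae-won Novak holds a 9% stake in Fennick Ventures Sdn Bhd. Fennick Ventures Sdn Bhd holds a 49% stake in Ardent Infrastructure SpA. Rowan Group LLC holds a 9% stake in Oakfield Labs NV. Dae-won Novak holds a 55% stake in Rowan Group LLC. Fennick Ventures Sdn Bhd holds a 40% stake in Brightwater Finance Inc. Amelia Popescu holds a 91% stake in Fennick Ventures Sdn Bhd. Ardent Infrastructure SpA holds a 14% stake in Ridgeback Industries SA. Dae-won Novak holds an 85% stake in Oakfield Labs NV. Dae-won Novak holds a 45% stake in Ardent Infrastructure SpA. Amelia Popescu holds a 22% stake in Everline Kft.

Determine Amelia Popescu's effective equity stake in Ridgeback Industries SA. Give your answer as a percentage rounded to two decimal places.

56.51%

Amelia reaches Ridgeback along 6 paths.
Via Orbis: 44% × 15% = 6.6%.
Via Rowan → Oakfield → Orbis: 39% × 9% × 29% × 15% = 0.152685%.
Via Fennick → Oakfield → Orbis: 91% × 6% × 29% × 15% = 0.23751%.
Via Fennick → Ardent: 91% × 49% × 14% = 6.2426%.
Via Rowan → Ardent: 39% × 5% × 14% = 0.273%.
Via Auriga: 100% × 43% = 43%.
Total: 6.6% + 0.152685% + 0.23751% + 6.2426% + 0.273% + 43% = 56.505795%.
Rounded: 56.51%.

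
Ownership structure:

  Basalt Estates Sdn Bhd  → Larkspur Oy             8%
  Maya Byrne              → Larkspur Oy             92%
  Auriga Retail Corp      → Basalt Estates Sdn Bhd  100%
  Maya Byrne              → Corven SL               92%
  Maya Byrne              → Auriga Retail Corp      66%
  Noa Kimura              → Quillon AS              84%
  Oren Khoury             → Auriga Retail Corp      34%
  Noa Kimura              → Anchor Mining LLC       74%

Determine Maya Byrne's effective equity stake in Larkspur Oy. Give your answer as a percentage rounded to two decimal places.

Maya reaches Larkspur along 2 paths.
Direct stake: 92% = 92%.
Via Auriga → Basalt: 66% × 100% × 8% = 5.28%.
Total: 92% + 5.28% = 97.28%.

97.28%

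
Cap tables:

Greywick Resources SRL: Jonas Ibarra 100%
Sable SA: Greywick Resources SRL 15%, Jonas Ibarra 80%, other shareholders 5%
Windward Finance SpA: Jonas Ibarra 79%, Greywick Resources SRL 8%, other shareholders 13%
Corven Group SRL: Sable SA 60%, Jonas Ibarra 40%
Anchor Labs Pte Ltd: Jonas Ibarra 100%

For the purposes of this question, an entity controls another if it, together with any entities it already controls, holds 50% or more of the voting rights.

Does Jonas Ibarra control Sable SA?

Yes

Jonas holds 100% of Greywick, so Jonas controls Greywick.
Greywick and Jonas together hold 15% + 80% = 95% of Sable, so Jonas controls Sable.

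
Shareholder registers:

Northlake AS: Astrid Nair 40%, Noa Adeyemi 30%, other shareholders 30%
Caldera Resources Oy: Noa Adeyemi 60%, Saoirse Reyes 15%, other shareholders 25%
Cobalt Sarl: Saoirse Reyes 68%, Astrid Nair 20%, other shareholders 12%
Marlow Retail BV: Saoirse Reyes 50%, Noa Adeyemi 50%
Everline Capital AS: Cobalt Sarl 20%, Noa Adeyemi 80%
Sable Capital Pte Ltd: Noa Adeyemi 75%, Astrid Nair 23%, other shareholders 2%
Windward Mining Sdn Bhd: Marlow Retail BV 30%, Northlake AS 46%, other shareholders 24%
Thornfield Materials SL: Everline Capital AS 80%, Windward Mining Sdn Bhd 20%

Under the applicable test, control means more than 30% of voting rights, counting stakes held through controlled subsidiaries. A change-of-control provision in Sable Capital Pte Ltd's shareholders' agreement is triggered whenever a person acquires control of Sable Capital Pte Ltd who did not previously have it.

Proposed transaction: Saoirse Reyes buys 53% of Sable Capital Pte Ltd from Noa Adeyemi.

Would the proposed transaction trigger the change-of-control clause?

The purchase adds only to Saoirse's holdings (Noa's stake shrinks), so Saoirse is the only person who could newly come to control Sable.
Saoirse holds 68% of Cobalt, so Saoirse controls Cobalt.
Saoirse holds 50% of Marlow, so Saoirse controls Marlow.
Neither Saoirse nor any entity Saoirse controls holds any voting interest in Sable.
So before the transaction, Saoirse does not control Sable.
After the purchase, Saoirse holds 53% of Sable directly, and Noa's stake falls to 22%.
Saoirse holds 53% of Sable, so Saoirse controls Sable.
Saoirse did not control Sable before and does after, so the clause is triggered.

Yes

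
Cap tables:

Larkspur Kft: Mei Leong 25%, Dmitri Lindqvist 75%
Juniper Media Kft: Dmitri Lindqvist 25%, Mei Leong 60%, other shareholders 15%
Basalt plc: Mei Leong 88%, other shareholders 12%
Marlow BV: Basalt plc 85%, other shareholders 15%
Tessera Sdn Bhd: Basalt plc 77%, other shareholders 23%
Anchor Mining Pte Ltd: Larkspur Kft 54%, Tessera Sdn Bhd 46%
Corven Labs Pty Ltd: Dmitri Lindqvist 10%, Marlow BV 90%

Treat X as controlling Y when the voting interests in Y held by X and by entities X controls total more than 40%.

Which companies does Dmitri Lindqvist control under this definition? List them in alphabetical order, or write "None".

Dmitri holds 75% of Larkspur, so Dmitri controls Larkspur.
Larkspur holds 54% of Anchor, so Dmitri controls Anchor.
No other company's threshold is met.

Anchor Mining Pte Ltd, Larkspur Kft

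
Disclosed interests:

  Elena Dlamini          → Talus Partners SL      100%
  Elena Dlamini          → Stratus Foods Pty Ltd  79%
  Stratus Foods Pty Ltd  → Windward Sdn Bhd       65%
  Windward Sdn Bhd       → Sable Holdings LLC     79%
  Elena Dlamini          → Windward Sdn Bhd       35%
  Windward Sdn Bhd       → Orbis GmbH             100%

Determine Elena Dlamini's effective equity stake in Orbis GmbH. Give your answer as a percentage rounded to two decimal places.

86.35%

Elena reaches Orbis along 2 paths.
Via Stratus → Windward: 79% × 65% × 100% = 51.35%.
Via Windward: 35% × 100% = 35%.
Total: 51.35% + 35% = 86.35%.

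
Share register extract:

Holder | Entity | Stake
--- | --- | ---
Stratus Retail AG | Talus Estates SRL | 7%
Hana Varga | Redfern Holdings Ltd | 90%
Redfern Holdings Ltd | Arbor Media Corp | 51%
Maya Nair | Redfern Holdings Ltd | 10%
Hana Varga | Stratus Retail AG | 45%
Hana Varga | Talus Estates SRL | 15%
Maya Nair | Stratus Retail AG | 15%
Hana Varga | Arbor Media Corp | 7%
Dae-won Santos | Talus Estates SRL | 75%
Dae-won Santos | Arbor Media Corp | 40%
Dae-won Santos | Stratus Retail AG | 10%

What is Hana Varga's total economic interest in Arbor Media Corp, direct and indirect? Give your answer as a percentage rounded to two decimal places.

Hana reaches Arbor along 2 paths.
Via Redfern: 90% × 51% = 45.9%.
Direct stake: 7% = 7%.
Total: 45.9% + 7% = 52.9%.
Rounded: 52.90%.

52.90%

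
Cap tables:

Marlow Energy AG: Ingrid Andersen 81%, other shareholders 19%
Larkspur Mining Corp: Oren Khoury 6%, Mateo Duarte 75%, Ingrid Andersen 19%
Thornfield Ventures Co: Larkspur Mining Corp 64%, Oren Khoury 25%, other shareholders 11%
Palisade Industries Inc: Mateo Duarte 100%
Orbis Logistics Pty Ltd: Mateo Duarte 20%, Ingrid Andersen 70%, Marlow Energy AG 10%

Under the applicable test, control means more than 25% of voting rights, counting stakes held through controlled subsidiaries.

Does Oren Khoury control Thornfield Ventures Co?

Oren's largest direct stake is 25% in Thornfield, which does not meet the threshold, so Oren controls no company.
In Thornfield, Oren's side holds only 25%, not > 25%.
So Oren does not control Thornfield.

No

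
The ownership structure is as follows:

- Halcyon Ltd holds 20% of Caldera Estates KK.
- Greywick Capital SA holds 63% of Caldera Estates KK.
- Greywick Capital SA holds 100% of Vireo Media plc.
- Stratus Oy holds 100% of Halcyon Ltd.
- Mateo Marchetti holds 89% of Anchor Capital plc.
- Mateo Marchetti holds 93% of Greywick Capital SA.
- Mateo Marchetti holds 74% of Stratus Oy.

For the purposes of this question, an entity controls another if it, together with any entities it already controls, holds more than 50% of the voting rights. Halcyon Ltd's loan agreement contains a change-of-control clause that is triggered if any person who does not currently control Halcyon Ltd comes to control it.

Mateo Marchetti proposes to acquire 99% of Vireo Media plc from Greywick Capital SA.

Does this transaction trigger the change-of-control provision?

The purchase adds only to Mateo's holdings (Greywick's stake shrinks), so Mateo is the only person who could newly come to control Halcyon.
Mateo holds 74% of Stratus, so Mateo controls Stratus.
Stratus holds 100% of Halcyon, so Mateo controls Halcyon.
So Mateo already controls Halcyon before the transaction.
After the purchase, Mateo holds 99% of Vireo directly, and Greywick's stake falls to 1%.
Mateo controlled Halcyon already, so this is not a new person acquiring control; every other person's position is unchanged or reduced.
No new person acquires control, so the clause is not triggered.

No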